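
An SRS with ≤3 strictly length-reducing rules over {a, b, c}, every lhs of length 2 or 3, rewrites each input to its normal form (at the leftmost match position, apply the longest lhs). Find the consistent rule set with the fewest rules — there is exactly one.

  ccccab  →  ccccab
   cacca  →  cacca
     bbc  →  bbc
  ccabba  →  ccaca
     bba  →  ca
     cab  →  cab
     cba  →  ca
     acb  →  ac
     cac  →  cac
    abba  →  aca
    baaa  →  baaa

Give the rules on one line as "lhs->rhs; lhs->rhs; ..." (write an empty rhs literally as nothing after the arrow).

  | ccccab
  | cacca
  | bbc
  | ccabba => ccaca

bba->ca; cb->c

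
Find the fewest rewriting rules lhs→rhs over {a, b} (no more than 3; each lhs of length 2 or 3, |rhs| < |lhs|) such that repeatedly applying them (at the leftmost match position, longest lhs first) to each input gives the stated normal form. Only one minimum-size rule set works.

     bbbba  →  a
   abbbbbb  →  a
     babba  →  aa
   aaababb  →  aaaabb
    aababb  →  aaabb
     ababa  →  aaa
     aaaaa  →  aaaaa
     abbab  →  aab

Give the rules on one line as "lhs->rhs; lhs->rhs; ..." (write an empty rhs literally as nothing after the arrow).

ba->a; bbb->

  | bbbba => ba => a
  | abbbbbb => abbb => a
  | babba => abba => aba => aa
  | aaababb => aaaabb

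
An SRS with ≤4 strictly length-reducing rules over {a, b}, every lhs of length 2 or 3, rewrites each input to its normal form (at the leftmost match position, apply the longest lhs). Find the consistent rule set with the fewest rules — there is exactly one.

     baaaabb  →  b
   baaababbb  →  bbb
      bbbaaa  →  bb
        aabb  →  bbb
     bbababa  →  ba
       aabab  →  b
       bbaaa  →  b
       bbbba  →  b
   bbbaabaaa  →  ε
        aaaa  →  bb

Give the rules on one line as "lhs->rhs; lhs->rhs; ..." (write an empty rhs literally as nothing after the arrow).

aa->b; ab->; bba->ab

  | baaaabb => bbaabb => ababb => abb => b
  | baaababbb => bbababbb => abbabbb => babbb => bbb
  | bbbaaa => babaa => baa => bb
  | aabb => bbb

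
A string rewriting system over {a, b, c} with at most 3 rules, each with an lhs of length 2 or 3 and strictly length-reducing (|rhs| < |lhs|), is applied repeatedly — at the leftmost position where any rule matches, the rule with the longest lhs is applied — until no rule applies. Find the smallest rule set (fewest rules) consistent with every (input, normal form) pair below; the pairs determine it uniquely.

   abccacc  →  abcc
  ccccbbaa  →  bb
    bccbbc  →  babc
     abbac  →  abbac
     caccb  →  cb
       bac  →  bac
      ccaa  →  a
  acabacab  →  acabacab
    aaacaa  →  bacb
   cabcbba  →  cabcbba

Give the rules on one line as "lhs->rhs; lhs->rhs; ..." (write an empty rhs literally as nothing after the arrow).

  | abccacc => abcc
  | ccccbbaa => ccabaa => baa => bb
  | bccbbc => babc
  | abbac

aa->b; cca->; ccb->a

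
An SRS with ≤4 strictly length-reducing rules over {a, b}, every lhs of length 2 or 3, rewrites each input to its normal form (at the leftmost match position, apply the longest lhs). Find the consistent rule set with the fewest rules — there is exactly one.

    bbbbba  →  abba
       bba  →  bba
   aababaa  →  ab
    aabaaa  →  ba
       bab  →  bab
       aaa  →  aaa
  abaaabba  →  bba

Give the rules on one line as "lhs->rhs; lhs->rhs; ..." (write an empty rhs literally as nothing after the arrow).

aba->b; baa->; bbb->a

  | bbbbba => abba
  | bba
  | aababaa => abbaa => ab
  | aabaaa => abaa => ba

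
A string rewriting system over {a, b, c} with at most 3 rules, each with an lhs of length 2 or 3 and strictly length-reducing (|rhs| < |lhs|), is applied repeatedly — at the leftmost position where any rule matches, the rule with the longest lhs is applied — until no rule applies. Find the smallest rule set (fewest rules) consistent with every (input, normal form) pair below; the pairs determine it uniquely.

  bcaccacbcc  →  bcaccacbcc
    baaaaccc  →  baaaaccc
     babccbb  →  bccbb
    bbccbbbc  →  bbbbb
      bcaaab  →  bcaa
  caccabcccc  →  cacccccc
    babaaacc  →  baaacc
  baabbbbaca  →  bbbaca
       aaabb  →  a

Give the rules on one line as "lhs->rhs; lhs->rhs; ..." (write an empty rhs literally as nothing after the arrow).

  | bcaccacbcc
  | baaaaccc
  | babccbb => bccbb
  | bbccbbbc => bbcbbbc => bbbbbc => bbbbb

ab->; bbc->bb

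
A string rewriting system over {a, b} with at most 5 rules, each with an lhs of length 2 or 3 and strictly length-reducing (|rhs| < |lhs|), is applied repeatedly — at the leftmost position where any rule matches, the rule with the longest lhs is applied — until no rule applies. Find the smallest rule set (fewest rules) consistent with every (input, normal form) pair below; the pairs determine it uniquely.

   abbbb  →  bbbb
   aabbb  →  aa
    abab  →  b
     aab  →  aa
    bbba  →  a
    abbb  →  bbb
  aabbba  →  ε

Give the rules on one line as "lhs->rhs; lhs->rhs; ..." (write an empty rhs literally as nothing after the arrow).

aaa->; aab->aa; ab->b; ba->a

  | abbbb => bbbb
  | aabbb => aabb => aab => aa
  | abab => bab => ab => b
  | aab => aa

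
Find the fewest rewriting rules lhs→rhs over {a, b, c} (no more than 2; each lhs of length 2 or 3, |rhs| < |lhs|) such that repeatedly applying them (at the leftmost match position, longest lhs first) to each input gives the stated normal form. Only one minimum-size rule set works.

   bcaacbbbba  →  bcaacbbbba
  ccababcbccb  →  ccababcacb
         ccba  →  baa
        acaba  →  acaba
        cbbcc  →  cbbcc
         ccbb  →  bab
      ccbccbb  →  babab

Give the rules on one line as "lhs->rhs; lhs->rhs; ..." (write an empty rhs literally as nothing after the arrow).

  | bcaacbbbba
  | ccababcbccb => ccababcacb
  | ccba => baa
  | acaba

cbc->ca; ccb->ba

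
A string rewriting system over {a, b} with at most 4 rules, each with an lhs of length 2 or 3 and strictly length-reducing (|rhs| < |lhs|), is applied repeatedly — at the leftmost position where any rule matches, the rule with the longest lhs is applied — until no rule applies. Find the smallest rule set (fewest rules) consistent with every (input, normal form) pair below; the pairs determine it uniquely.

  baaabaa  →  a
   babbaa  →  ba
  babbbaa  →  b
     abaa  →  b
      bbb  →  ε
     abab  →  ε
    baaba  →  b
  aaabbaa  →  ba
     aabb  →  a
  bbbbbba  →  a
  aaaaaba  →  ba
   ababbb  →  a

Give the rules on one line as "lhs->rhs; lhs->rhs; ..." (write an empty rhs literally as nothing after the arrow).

  | baaabaa => bbabaa => aabaa => baa => bb => a
  | babbaa => bbaa => aaa => ba
  | babbbaa => bbbaa => abaa => aa => b
  | abaa => aa => b

aa->b; aab->b; ab->; bb->a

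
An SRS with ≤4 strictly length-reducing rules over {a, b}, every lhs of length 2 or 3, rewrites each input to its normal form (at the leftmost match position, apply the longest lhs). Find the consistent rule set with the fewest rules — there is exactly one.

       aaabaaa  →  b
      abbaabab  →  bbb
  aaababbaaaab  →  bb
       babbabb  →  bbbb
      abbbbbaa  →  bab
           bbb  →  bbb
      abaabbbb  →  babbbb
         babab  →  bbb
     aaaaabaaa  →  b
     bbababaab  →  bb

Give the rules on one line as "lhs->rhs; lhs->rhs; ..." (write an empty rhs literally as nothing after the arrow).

aa->; aba->b; bba->ab

  | aaabaaa => abaaa => baa => b
  | abbaabab => aababab => babab => bbb
  | aaababbaaaab => ababbaaaab => bbbaaaab => babaaab => bbaab => abab => bb
  | babbabb => baabbb => bbbb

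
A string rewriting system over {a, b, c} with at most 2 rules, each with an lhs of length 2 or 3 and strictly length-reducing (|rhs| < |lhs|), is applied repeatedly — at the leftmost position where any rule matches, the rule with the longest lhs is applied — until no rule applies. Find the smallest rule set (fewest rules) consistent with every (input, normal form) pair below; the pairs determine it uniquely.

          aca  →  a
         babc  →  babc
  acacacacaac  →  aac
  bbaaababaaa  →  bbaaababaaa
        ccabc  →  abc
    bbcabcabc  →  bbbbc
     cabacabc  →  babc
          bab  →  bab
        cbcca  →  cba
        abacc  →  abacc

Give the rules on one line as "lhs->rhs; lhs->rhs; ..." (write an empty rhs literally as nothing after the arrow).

ca->; cca->a

  | aca => a
  | babc
  | acacacacaac => acacacaac => acacaac => acaac => aac
  | bbaaababaaa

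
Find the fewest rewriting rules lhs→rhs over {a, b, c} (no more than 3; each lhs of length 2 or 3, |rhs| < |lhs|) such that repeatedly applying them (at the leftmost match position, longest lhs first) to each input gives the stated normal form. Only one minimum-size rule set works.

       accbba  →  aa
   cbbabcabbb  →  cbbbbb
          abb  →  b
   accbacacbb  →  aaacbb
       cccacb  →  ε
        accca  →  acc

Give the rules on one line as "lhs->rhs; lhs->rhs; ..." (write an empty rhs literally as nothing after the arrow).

  | accbba => aaba => aa
  | cbbabcabbb => cbbcabbb => cbbbbb
  | abb => b
  | accbacacbb => aaacacbb => aaacbb

ab->; ca->; ccb->a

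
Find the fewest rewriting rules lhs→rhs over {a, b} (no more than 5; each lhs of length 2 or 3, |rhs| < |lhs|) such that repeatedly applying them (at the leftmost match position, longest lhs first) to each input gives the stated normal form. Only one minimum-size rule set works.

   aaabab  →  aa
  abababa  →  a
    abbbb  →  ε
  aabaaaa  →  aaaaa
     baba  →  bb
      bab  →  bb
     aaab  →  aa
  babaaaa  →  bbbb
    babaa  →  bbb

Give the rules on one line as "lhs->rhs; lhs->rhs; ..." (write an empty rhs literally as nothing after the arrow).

ab->; abb->ab; ba->b; baa->bb

  | aaabab => aaab => aa
  | abababa => ababa => aba => a
  | abbbb => abbb => abb => ab => ε
  | aabaaaa => aaaaa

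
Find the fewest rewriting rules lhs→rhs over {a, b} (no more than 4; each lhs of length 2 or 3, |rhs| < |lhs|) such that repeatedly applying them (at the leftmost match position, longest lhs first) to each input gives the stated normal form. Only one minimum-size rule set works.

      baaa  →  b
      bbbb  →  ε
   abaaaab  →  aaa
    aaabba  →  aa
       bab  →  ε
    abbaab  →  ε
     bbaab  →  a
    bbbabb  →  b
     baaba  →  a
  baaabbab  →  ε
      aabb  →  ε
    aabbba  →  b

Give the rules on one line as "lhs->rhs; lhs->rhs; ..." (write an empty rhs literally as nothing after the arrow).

ab->; ba->b; bb->

  | baaa => baa => ba => b
  | bbbb => bb => ε
  | abaaaab => aaaab => aaa
  | aaabba => aaba => aa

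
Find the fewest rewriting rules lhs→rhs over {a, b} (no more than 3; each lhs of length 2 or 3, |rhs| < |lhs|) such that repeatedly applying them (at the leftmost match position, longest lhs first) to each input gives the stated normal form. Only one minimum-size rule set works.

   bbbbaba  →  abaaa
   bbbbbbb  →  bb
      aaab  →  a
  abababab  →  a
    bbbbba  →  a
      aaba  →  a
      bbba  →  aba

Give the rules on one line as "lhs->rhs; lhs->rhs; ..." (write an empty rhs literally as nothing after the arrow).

  | bbbbaba => abbaba => abaaa
  | bbbbbbb => abbbbb => aabbb => bb
  | aaab => a
  | abababab => aaaabab => aaab => a

aab->; bab->aa; bbb->ab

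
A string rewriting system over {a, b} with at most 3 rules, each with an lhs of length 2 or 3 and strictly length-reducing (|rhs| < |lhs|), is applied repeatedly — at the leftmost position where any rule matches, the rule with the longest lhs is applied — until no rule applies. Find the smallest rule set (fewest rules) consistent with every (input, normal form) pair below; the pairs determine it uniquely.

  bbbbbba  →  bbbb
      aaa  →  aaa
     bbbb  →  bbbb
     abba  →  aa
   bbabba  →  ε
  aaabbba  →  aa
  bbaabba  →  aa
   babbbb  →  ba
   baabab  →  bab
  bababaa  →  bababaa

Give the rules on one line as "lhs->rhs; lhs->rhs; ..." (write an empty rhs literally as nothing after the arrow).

aab->; abb->a; bba->

  | bbbbbba => bbbb
  | aaa
  | bbbb
  | abba => aa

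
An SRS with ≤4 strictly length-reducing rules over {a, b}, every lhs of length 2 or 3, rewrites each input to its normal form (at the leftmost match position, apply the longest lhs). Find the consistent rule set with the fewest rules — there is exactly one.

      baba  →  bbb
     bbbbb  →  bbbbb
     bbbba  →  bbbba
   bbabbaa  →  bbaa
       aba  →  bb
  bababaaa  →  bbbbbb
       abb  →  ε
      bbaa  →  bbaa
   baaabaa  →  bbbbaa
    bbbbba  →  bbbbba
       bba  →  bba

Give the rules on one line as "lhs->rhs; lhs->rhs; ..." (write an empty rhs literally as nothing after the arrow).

  | baba => bbb
  | bbbbb
  | bbbba
  | bbabbaa => bbaa

aaa->bb; aba->bb; abb->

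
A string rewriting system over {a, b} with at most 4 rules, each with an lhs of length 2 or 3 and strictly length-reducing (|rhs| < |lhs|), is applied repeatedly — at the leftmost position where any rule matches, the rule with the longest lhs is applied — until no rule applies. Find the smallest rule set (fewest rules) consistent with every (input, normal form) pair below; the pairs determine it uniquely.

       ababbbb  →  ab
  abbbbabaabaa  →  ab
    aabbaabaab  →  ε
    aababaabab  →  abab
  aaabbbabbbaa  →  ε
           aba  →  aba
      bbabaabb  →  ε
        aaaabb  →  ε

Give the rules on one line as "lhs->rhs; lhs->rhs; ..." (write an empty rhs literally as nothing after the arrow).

  | ababbbb => abaabb => abaab => abaa => ab
  | abbbbabaabaa => aabbabaabaa => aababaabaa => aaabaabaa => abaabaa => abaaaa => abaa => ab
  | aabbaabaab => aabaabaab => aaaabaab => aabaab => aaaab => aab => aa => ε
  | aababaabab => aaabaabab => abaabab => abaaab => abab

aa->; aab->aa; bb->a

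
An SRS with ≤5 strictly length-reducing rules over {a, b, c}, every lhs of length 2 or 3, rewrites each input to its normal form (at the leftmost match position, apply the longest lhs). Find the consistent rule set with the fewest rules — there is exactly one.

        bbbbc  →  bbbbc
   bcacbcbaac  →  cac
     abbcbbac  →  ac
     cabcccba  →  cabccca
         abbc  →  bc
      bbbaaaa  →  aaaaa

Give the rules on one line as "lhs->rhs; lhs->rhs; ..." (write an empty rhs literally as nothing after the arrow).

  | bbbbc
  | bcacbcbaac => cbcbaac => cbcaac => cac
  | abbcbbac => bcbbac => bcaac => ac
  | cabcccba => cabccca

abb->b; ba->a; bba->aa; bca->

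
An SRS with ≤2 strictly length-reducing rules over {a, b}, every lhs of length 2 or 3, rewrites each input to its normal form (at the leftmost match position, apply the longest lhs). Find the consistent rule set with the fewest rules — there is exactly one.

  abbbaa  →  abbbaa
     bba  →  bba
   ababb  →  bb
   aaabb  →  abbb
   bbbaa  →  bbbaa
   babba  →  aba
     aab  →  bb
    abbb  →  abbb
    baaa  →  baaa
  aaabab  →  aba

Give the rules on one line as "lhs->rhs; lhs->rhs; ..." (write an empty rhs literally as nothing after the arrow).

  | abbbaa
  | bba
  | ababb => aab => bb
  | aaabb => abbb

aab->bb; bab->a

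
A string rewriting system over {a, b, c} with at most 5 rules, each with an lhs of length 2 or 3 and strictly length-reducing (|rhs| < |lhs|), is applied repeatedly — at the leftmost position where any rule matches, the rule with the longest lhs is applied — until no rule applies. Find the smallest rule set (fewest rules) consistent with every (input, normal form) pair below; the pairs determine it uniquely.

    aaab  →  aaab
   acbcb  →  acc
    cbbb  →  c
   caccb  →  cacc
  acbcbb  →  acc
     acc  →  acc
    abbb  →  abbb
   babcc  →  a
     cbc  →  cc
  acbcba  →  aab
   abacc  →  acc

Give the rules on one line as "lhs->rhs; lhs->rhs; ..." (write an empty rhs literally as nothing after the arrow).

ba->; bcc->a; cb->c; cca->ab

  | aaab
  | acbcb => accb => acc
  | cbbb => cbb => cb => c
  | caccb => cacc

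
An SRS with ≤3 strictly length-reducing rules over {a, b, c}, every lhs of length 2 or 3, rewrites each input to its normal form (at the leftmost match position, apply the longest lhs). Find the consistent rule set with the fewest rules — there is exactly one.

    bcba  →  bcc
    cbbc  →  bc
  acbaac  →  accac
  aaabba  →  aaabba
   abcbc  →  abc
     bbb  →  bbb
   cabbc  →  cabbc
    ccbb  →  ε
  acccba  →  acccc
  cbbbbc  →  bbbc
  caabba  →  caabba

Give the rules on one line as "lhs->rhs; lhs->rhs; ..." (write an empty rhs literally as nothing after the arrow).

cb->; cba->cc

  | bcba => bcc
  | cbbc => bc
  | acbaac => accac
  | aaabba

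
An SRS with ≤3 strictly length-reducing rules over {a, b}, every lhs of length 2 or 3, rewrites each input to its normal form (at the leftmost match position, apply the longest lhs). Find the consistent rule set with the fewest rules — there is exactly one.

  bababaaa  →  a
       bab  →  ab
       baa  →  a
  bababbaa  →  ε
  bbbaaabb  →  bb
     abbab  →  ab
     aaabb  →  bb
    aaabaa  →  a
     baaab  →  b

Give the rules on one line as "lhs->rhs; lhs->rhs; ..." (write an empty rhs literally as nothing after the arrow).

  | bababaaa => ababaaa => aabaaa => abaaa => aaaa => a
  | bab => ab
  | baa => aa => a
  | bababbaa => ababbaa => aabbaa => abbaa => abaa => aaa => ε

aa->a; aaa->; ba->a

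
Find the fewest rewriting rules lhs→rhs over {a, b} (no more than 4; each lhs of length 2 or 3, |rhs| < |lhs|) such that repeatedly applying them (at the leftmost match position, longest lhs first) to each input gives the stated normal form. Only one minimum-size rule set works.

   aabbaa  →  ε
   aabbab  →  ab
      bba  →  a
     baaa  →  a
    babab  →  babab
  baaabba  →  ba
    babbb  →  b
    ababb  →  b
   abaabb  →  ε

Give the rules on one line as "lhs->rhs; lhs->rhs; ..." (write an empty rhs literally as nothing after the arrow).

  | aabbaa => bbaa => aa => ε
  | aabbab => bbab => ab
  | bba => a
  | baaa => bba => a

aa->; aaa->ba; abb->b; bb->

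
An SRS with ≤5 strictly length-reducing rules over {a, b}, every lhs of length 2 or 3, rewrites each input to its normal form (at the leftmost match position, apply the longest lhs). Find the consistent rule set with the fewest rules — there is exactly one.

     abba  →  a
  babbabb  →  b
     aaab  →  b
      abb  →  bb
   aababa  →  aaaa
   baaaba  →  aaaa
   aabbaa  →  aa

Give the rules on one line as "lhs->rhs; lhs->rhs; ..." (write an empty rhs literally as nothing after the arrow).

ab->b; aba->aa; ba->a; bab->

  | abba => bba => ba => a
  | babbabb => babb => b
  | aaab => aab => ab => b
  | abb => bb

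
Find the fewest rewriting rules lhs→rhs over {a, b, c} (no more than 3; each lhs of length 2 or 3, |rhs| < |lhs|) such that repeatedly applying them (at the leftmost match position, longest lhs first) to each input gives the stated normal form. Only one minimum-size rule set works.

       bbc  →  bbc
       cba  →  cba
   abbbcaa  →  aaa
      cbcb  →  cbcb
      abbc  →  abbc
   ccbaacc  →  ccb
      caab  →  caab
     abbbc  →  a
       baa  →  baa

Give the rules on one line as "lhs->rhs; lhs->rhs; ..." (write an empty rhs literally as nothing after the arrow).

  | bbc
  | cba
  | abbbcaa => aacaa => aaa
  | cbcb

ac->; bbb->a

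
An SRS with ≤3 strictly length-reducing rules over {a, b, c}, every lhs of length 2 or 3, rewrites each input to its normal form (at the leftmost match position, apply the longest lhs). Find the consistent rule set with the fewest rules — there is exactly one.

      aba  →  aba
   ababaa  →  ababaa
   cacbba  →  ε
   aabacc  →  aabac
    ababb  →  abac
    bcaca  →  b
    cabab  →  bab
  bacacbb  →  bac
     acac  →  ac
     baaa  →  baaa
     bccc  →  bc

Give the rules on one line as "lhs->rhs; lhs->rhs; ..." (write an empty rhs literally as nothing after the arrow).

  | aba
  | ababaa
  | cacbba => cbba => cca => ca => ε
  | aabacc => aabac

bb->c; ca->; cc->c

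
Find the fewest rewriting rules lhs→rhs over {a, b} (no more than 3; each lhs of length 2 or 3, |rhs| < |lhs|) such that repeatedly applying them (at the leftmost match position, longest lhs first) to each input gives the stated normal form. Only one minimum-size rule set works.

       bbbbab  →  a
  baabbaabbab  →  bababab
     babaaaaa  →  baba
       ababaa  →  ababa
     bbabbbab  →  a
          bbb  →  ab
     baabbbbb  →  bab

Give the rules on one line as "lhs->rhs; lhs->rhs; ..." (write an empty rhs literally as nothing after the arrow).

aa->a; aab->a; bb->a

  | bbbbab => abbab => aaab => aab => a
  | baabbaabbab => babaabbab => bababab
  | babaaaaa => babaaaa => babaaa => babaa => baba
  | ababaa => ababa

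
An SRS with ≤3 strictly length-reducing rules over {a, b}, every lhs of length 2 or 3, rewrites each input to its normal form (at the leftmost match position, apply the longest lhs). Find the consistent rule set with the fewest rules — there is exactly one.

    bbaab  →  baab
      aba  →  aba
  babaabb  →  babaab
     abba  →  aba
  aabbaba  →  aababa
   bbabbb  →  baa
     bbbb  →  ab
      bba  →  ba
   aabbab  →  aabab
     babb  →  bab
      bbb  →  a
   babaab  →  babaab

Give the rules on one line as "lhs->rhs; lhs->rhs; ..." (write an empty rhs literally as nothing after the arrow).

  | bbaab => baab
  | aba
  | babaabb => babaab
  | abba => aba

bb->b; bbb->a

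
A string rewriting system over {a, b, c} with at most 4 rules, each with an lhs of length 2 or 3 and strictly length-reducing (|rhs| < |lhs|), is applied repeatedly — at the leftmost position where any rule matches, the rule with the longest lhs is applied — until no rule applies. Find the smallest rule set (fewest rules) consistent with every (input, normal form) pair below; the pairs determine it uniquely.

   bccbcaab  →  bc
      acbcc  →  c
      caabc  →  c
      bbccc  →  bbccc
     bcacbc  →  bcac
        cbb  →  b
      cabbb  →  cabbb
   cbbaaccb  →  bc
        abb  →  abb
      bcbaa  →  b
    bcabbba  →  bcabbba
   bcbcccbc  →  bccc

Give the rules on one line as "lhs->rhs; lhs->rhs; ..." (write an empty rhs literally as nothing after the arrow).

  | bccbcaab => bccaab => bccb => bc
  | acbcc => acc => c
  | caabc => cbc => c
  | bbccc

aa->; acc->c; cb->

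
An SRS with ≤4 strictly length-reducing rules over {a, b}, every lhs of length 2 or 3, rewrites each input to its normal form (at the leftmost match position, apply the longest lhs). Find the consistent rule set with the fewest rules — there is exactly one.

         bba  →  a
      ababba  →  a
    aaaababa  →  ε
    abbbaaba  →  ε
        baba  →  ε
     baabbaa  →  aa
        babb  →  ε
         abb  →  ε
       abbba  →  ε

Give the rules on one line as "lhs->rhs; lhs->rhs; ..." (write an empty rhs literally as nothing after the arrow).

ab->b; ba->; bb->

  | bba => a
  | ababba => babba => bba => a
  | aaaababa => aaababa => aababa => ababa => baba => ba => ε
  | abbbaaba => bbbaaba => baaba => aba => ba => ε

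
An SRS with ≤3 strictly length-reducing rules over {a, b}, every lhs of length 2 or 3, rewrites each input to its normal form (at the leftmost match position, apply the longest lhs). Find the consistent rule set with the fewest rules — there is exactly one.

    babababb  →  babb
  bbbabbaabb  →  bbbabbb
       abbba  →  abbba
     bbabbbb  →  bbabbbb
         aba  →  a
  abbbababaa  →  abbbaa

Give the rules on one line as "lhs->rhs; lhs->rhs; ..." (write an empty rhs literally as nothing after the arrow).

  | babababb => bababb => babb
  | bbbabbaabb => bbbabbb
  | abbba
  | bbabbbb

aab->; aba->a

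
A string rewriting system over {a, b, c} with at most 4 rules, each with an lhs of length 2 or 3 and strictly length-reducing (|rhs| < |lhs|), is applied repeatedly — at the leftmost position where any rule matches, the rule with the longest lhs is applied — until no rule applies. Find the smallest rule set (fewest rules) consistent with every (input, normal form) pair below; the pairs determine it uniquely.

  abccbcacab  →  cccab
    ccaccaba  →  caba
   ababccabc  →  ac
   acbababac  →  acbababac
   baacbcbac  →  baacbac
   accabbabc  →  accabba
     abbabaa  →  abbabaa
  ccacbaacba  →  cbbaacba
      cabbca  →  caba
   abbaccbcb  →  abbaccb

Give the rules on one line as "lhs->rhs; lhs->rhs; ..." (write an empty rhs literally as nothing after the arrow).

  | abccbcacab => acbcacab => acacab => cccab
  | ccaccaba => cbcaba => caba
  | ababccabc => abacabc => abccbc => acbc => ac
  | acbababac

aca->cc; bc->; cac->b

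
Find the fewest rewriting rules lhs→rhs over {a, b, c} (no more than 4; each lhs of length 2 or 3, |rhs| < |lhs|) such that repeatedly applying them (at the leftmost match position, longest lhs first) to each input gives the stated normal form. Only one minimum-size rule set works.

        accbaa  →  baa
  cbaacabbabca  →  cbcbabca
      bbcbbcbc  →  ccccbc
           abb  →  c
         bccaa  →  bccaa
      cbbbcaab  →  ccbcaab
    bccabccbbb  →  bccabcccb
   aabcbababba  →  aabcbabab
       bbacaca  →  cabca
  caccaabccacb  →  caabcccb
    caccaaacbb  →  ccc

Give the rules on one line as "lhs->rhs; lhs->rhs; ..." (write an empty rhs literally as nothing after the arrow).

  | accbaa => baa
  | cbaacabbabca => cbaabbbabca => cbaacbabca => cbacbabca => cbcbabca
  | bbcbbcbc => ccbbcbc => ccccbc
  | abb => ac => c

ac->c; aca->ab; acc->; bb->c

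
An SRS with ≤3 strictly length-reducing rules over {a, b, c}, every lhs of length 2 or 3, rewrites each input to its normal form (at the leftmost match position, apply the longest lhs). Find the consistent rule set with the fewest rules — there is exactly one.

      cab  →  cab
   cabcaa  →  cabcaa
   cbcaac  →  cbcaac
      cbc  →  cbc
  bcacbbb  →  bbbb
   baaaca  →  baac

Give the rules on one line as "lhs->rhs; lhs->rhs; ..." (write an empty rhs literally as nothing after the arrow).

  | cab
  | cabcaa
  | cbcaac
  | cbc

aca->c; cac->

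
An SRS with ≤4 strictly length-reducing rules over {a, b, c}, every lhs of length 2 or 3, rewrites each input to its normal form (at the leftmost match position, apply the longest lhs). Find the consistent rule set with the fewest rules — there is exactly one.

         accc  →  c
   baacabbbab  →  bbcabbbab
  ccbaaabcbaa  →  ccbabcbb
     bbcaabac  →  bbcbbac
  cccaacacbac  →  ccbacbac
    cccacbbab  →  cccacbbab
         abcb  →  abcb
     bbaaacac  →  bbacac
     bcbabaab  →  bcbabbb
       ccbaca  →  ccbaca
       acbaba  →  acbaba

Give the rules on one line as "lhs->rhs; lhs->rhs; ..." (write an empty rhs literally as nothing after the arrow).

  | accc => c
  | baacabbbab => bbcabbbab
  | ccbaaabcbaa => ccbabcbaa => ccbabcbb
  | bbcaabac => bbcbbac

aa->b; aaa->a; acc->; cbc->b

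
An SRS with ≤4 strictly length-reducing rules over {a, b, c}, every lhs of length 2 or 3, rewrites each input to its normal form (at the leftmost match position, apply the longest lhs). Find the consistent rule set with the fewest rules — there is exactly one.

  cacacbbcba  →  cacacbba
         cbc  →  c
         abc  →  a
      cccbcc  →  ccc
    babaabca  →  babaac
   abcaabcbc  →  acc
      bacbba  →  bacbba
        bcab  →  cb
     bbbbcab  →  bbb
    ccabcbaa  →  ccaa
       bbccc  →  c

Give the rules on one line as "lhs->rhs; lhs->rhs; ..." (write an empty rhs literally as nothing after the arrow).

  | cacacbbcba => cacacbba
  | cbc => c
  | abc => a
  | cccbcc => ccc

bc->; bca->c; cab->cc; ccb->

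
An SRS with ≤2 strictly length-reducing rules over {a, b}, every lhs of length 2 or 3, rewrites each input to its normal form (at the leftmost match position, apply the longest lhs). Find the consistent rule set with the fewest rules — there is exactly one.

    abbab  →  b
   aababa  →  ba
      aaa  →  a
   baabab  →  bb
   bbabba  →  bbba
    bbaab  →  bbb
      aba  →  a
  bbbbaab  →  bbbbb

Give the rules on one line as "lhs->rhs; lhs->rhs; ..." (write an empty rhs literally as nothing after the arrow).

  | abbab => bab => b
  | aababa => baba => ba
  | aaa => a
  | baabab => bbab => bb

aa->; ab->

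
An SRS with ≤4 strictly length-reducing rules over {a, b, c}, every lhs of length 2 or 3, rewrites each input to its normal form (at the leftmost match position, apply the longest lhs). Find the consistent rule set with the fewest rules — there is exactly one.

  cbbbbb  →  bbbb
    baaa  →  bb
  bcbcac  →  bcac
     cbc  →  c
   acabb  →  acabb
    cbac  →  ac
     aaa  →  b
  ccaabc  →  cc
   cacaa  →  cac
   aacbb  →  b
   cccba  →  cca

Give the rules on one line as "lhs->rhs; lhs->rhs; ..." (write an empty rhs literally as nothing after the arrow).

aa->; aaa->b; cb->

  | cbbbbb => bbbb
  | baaa => bb
  | bcbcac => bcac
  | cbc => c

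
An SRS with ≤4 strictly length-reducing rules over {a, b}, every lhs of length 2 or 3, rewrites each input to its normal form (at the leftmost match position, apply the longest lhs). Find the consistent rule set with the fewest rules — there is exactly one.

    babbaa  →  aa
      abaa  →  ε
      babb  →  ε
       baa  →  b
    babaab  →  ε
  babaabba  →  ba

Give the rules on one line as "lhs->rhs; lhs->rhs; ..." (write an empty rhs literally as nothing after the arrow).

ab->; aba->ab; baa->b; bb->

  | babbaa => bbaa => aa
  | abaa => aba => ab => ε
  | babb => bb => ε
  | baa => b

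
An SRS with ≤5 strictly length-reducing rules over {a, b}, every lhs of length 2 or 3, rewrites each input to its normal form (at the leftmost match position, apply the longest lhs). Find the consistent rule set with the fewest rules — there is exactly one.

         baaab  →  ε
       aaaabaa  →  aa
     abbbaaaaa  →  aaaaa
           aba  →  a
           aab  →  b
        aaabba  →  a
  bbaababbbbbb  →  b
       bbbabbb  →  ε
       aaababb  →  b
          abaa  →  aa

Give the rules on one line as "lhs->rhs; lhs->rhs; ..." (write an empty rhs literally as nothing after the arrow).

  | baaab => aaab => ab => ε
  | aaaabaa => aabaa => baa => aa
  | abbbaaaaa => bbaaaaa => aaaaa
  | aba => a

aab->b; ab->; ba->a; bb->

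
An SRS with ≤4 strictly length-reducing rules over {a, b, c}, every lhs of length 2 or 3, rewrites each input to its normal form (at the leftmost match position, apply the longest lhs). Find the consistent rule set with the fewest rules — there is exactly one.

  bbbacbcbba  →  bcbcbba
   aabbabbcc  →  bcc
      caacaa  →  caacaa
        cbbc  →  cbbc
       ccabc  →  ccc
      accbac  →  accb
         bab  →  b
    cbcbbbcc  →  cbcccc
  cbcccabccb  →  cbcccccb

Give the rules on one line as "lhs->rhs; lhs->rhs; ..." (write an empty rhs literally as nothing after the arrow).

ab->; bac->b; bbb->c; cac->bc

  | bbbacbcbba => cacbcbba => bcbcbba
  | aabbabbcc => ababbcc => abbcc => bcc
  | caacaa
  | cbbc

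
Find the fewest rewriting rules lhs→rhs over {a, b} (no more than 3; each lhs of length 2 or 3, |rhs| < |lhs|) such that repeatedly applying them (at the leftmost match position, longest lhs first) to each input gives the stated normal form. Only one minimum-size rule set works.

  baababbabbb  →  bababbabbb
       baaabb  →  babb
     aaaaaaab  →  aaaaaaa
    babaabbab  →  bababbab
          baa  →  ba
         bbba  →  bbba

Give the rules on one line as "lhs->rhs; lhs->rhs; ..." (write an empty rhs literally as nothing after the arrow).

aab->aa; baa->ba

  | baababbabbb => bababbabbb
  | baaabb => baabb => babb
  | aaaaaaab => aaaaaaa
  | babaabbab => bababbab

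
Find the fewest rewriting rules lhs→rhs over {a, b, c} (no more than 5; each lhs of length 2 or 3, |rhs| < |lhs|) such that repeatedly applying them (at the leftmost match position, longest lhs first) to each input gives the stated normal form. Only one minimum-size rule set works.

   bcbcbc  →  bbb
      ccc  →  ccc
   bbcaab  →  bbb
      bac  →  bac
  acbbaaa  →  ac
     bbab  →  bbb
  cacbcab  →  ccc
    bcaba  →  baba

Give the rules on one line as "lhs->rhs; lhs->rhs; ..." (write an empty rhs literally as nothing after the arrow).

bba->bb; bc->b; ca->c; cb->c

  | bcbcbc => bbcbc => bbbc => bbb
  | ccc
  | bbcaab => bbaab => bbab => bbb
  | bac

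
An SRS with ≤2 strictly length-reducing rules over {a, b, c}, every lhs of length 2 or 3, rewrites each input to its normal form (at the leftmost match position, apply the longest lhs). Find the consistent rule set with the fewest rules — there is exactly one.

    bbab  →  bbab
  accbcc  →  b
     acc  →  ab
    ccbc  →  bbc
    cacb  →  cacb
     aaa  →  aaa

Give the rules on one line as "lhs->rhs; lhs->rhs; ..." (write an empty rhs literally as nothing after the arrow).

  | bbab
  | accbcc => abbcc => cc => b
  | acc => ab
  | ccbc => bbc

abb->; cc->b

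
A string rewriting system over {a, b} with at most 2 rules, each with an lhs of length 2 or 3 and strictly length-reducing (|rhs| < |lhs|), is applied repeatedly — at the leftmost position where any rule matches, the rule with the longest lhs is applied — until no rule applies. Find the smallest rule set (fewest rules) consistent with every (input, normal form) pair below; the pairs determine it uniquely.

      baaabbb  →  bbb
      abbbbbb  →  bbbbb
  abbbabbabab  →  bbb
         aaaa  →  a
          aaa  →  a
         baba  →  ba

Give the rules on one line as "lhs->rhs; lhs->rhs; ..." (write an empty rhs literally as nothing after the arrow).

aa->a; ab->

  | baaabbb => baabbb => babbb => bbb
  | abbbbbb => bbbbb
  | abbbabbabab => bbabbabab => bbbabab => bbbab => bbb
  | aaaa => aaa => aa => a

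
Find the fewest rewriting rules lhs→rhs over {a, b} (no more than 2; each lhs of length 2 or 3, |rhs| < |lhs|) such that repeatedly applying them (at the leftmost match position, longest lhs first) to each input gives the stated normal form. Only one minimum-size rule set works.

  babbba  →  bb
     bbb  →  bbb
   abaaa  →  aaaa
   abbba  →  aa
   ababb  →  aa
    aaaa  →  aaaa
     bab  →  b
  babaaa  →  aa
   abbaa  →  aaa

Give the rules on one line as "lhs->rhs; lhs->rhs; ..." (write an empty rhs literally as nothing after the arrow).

  | babbba => bbba => bb
  | bbb
  | abaaa => aaaa
  | abbba => abba => aba => aa

ab->a; ba->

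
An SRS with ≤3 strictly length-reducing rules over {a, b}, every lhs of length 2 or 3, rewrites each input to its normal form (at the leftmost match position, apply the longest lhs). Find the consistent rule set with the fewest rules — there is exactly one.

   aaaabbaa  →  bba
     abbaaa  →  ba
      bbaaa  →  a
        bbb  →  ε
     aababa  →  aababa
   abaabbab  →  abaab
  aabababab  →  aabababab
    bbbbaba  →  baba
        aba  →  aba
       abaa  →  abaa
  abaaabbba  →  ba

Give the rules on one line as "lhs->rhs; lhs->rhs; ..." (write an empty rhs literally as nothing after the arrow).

  | aaaabbaa => baabbaa => baaa => bba
  | abbaaa => aaa => ba
  | bbaaa => bbba => a
  | bbb => ε

aaa->ba; abb->; bbb->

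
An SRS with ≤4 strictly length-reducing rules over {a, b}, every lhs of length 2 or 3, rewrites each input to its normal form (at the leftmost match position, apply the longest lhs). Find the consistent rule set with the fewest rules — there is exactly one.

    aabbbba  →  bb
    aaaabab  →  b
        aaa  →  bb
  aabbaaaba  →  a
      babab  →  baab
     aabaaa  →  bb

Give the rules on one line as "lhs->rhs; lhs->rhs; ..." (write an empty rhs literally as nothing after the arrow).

aaa->bb; aba->; bab->ba; bba->a

  | aabbbba => aabba => aaa => bb
  | aaaabab => bbabab => abab => b
  | aaa => bb
  | aabbaaaba => aaaaaba => bbaaba => aaba => a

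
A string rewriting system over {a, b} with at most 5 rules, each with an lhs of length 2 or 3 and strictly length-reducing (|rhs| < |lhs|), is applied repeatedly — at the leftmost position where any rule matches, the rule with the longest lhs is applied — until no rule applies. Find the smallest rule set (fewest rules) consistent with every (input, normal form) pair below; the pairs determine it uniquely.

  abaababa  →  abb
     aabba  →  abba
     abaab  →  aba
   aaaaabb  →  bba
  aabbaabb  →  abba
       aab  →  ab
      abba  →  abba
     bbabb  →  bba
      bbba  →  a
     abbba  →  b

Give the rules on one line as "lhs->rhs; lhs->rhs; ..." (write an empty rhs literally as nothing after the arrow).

aa->b; aab->ab; bab->ba; bbb->

  | abaababa => abababa => abaaba => ababa => abaa => abb
  | aabba => abba
  | abaab => abab => aba
  | aaaaabb => baaabb => bbabb => bbab => bba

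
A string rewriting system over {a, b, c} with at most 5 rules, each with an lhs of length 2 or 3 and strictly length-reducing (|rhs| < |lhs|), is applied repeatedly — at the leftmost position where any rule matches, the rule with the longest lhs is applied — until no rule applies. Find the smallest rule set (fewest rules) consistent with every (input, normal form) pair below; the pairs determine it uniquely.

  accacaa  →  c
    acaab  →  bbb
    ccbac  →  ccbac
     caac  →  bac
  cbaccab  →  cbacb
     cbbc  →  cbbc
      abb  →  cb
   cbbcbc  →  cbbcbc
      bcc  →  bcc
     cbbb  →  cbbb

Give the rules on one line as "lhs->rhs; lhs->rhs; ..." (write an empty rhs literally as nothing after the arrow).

ab->c; aba->bb; ca->b; cca->c

  | accacaa => accaa => aca => ab => c
  | acaab => abab => bbb
  | ccbac
  | caac => bac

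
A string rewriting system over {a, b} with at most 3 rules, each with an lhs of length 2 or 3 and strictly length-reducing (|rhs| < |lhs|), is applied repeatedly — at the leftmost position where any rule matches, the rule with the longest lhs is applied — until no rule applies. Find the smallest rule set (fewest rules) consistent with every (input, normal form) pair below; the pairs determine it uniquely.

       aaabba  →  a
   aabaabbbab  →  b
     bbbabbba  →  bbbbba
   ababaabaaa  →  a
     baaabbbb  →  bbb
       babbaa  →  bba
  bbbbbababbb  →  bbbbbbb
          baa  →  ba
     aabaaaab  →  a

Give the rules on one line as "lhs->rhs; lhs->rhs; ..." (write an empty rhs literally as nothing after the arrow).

aa->a; aab->a; ab->

  | aaabba => aabba => aba => a
  | aabaabbbab => aaabbbab => aabbbab => abbab => bab => b
  | bbbabbba => bbbbba
  | ababaabaaa => abaabaaa => aabaaa => aaaa => aaa => aa => a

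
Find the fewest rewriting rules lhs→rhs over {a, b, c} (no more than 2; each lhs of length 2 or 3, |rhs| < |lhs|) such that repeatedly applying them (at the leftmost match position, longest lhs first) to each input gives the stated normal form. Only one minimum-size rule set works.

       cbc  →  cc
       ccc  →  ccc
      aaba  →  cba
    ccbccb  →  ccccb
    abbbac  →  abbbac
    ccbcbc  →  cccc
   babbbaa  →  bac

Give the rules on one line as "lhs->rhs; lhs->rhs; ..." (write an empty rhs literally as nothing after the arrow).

  | cbc => cc
  | ccc
  | aaba => cba
  | ccbccb => ccccb

aa->c; bc->c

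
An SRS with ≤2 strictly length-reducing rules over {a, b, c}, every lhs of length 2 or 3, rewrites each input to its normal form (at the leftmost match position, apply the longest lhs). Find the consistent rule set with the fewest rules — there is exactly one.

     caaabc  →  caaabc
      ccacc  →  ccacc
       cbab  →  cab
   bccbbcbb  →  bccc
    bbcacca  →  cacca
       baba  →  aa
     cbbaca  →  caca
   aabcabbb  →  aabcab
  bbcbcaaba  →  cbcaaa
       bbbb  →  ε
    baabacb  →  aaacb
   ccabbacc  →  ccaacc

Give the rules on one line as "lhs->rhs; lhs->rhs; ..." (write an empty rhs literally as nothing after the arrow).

ba->a; bb->

  | caaabc
  | ccacc
  | cbab => cab
  | bccbbcbb => bcccbb => bccc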